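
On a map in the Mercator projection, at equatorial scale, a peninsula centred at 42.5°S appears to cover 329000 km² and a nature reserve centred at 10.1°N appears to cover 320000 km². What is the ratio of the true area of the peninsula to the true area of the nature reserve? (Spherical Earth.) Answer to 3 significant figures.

Mercator's areal exaggeration is sec²φ; hence true area = (apparent area) · cos²φ.
True area of peninsula: 329000 × cos²(42.5°) = 329000 × 0.5436 = 178800 km².
True area of nature reserve: 320000 × cos²(10.1°) = 320000 × 0.9692 = 310200 km².
Ratio = 178800 / 310200 ≈ 0.577.

0.577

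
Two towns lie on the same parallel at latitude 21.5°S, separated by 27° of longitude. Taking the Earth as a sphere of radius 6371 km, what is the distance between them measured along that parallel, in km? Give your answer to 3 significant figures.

2790 km

Arc length along a parallel = R cos φ · Δλ (with Δλ in radians).
= 6371 × cos 21.5° × (27° × π/180) = 6371 × 0.9304 × 0.4712 ≈ 2790 km.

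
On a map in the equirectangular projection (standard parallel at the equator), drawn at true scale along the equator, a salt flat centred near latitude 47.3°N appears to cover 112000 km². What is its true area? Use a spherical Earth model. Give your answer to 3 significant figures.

76000 km²

In the plate carrée (x = Rλ, y = Rφ), meridians are true-scale (h = 1) and parallels are stretched by k = sec φ.
Areal scale = h·k = 1 × sec φ; at 47.3°, h = 1.000, k = 1.475, so h·k = 1.475.
True area = apparent / (areal scale) = 112000 / 1.475 ≈ 76000 km².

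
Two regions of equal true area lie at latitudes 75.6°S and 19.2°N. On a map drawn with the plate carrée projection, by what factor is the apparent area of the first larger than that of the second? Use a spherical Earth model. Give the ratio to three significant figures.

In the plate carrée (x = Rλ, y = Rφ), meridians are true-scale (h = 1) and parallels are stretched by k = sec φ.
Areal scale at 75.6°: h·k = 1.000 × 4.021 = 4.021.
Areal scale at 19.2°: h·k = 1.000 × 1.059 = 1.059.
Ratio = 4.021/1.059 ≈ 3.80.

3.80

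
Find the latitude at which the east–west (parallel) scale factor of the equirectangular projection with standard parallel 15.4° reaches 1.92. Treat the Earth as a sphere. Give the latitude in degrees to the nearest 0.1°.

In the equirectangular projection with standard parallel φ₀ = 15.4° (x = Rλ cos φ₀, y = Rφ), meridians are true-scale (h = 1) and the parallel scale is k = cos φ₀ / cos φ.
k = cos φ₀ / cos φ = 1.92  ⇒  cos φ = cos 15.4° / 1.92 = 0.5021.
φ = arccos(0.5021) ≈ 59.9°.

59.9°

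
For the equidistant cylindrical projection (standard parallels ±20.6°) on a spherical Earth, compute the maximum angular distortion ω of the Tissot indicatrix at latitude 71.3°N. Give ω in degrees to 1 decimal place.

58.6°

The equidistant cylindrical projection with φ₀ = 20.6° has h = 1 (meridians true) and k = cos φ₀ / cos φ along parallels.
At 71.3°: h = 1.000, k = 2.920; principal scales a = 2.920, b = 1.000.
sin(ω/2) = (a − b)/(a + b) = 1.920/3.920 = 0.4897, so ω = 2 arcsin(0.4897) ≈ 58.6°.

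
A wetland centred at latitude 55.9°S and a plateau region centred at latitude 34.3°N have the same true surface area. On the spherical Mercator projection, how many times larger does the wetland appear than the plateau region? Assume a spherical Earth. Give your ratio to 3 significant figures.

Mercator areal scale is sec²φ.
At 55.9°: sec²(55.9°) = 1/0.5606² = 3.182.
At 34.3°: sec²(34.3°) = 1/0.8261² = 1.465.
Ratio = 3.182/1.465 = cos²(34.3°)/cos²(55.9°) ≈ 2.17.

2.17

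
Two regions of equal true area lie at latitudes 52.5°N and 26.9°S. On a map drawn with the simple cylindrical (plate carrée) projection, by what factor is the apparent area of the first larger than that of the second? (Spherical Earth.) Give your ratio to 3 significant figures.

1.46

For the equirectangular projection with φ₀ = 0 (plate carrée), h = 1 along meridians and k = sec φ along parallels.
Areal scale at 52.5°: h·k = 1.000 × 1.643 = 1.643.
Areal scale at 26.9°: h·k = 1.000 × 1.121 = 1.121.
Ratio = 1.643/1.121 ≈ 1.46.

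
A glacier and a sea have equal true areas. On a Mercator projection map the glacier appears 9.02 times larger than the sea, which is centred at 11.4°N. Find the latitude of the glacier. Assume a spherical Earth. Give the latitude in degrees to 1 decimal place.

On Mercator, (apparent₁)/(apparent₂) = sec²φ₁ / sec²φ₂ when true areas are equal.
cos²φ₂ / cos²φ₁ = 9.02  ⇒  cos φ₁ = cos 11.4° / √9.02 = 0.9803/3.003 = 0.3264.
φ₁ = arccos(0.3264) ≈ 70.9°.

70.9°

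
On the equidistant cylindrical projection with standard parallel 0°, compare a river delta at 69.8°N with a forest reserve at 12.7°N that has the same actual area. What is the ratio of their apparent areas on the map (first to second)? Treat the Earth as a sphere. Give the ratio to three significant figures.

Plate carrée maps x = Rλ, y = Rφ. The meridian scale is h = 1 and the parallel scale is k = 1/cos φ = sec φ.
Areal scale at 69.8°: h·k = 1.000 × 2.896 = 2.896.
Areal scale at 12.7°: h·k = 1.000 × 1.025 = 1.025.
Ratio = 2.896/1.025 ≈ 2.83.

2.83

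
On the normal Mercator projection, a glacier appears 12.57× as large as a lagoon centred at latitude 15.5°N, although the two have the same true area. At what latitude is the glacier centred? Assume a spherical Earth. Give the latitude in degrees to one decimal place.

On Mercator, (apparent₁)/(apparent₂) = sec²φ₁ / sec²φ₂ when true areas are equal.
cos²φ₂ / cos²φ₁ = 12.57  ⇒  cos φ₁ = cos 15.5° / √12.57 = 0.9636/3.545 = 0.2718.
φ₁ = arccos(0.2718) ≈ 74.2°.

74.2°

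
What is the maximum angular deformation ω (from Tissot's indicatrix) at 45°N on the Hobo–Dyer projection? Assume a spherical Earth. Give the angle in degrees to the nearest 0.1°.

The Hobo–Dyer projection is cylindrical equal-area with φ₀ = 37.5°. Cylindrical equal-area (φ₀ = 37.5°): h = cos φ / cos 37.5° along meridians, k = cos 37.5° / cos φ along parallels; h·k = 1.
At 45°: h = 0.8913, k = 1.122; principal scales a = 1.122, b = 0.8913.
sin(ω/2) = (a − b)/(a + b) = 0.2307/2.013 = 0.1146, so ω = 2 arcsin(0.1146) ≈ 13.2°.

13.2°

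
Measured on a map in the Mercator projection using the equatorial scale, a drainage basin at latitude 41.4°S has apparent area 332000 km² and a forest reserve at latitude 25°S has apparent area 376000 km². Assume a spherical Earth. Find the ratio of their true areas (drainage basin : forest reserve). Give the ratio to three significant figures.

0.605

On Mercator the areal scale is sec²φ, so true area = apparent × cos²φ.
True area of drainage basin: 332000 × cos²(41.4°) = 332000 × 0.5627 = 186800 km².
True area of forest reserve: 376000 × cos²(25°) = 376000 × 0.8214 = 308800 km².
Ratio = 186800 / 308800 ≈ 0.605.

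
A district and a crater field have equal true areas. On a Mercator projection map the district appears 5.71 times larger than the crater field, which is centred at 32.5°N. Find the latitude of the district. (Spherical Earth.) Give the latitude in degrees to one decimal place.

69.3°

For equal true areas on Mercator, apparent areas scale as sec²φ, so the ratio is cos²φ₂ / cos²φ₁.
cos²φ₂ / cos²φ₁ = 5.71  ⇒  cos φ₁ = cos 32.5° / √5.71 = 0.8434/2.390 = 0.3529.
φ₁ = arccos(0.3529) ≈ 69.3°.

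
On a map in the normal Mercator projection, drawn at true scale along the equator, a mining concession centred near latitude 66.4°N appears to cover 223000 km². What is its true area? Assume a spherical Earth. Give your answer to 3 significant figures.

35700 km²

Mercator is conformal, so the point scale is isotropic: h = k = sec φ = 1/cos φ.
Areal scale = k² = sec²φ = 1/cos²(66.4°) = 1/0.4003² = 6.239.
True area = apparent / (areal scale) = 223000 / 6.239 ≈ 35700 km².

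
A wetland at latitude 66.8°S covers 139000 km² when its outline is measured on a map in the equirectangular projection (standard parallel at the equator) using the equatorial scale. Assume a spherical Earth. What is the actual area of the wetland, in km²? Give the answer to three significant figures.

54800 km²

In the plate carrée (x = Rλ, y = Rφ), meridians are true-scale (h = 1) and parallels are stretched by k = sec φ.
Areal scale = h·k = 1 × sec φ; at 66.8°, h = 1.000, k = 2.538, so h·k = 2.538.
True area = apparent / (areal scale) = 139000 / 2.538 ≈ 54800 km².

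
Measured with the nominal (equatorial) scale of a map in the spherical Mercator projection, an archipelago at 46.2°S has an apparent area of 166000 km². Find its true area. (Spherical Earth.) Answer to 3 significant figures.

The Mercator projection is conformal; its linear scale factor is the same in every direction and equals sec φ = 1/cos φ.
Areal scale = k² = sec²φ = 1/cos²(46.2°) = 1/0.6921² = 2.087.
True area = apparent / (areal scale) = 166000 / 2.087 ≈ 79500 km².

79500 km²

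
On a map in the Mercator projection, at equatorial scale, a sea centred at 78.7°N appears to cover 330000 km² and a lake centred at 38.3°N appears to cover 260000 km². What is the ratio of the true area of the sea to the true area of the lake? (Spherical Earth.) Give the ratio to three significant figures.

Since Mercator area scale is 1/cos²φ, the true area equals the apparent area multiplied by cos²φ.
True area of sea: 330000 × cos²(78.7°) = 330000 × 0.03839 = 12670 km².
True area of lake: 260000 × cos²(38.3°) = 260000 × 0.6159 = 160100 km².
Ratio = 12670 / 160100 ≈ 0.0791.

0.0791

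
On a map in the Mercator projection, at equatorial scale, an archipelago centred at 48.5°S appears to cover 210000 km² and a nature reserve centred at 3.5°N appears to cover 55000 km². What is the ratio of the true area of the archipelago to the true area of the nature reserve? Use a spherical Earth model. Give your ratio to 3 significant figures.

1.68

On Mercator the areal scale is sec²φ, so true area = apparent × cos²φ.
True area of archipelago: 210000 × cos²(48.5°) = 210000 × 0.4391 = 92200 km².
True area of nature reserve: 55000 × cos²(3.5°) = 55000 × 0.9963 = 54800 km².
Ratio = 92200 / 54800 ≈ 1.68.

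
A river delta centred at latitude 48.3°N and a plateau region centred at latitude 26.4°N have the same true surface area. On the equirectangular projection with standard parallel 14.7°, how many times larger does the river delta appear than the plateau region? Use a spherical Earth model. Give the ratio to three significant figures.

With standard parallel φ₀ = 14.7°, the equirectangular projection gives x = Rλ cos φ₀, y = Rφ, so h = 1 and k = cos 14.7° / cos φ.
Areal scale at 48.3°: h·k = 1.000 × 1.454 = 1.454.
Areal scale at 26.4°: h·k = 1.000 × 1.080 = 1.080.
Ratio = 1.454/1.080 ≈ 1.35.

1.35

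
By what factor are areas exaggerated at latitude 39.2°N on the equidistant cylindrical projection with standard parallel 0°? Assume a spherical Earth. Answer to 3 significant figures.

In the plate carrée (x = Rλ, y = Rφ), meridians are true-scale (h = 1) and parallels are stretched by k = sec φ.
Areal scale = h·k = 1 × sec φ; at 39.2°, h = 1.000, k = 1.290, so h·k = 1.290.

1.29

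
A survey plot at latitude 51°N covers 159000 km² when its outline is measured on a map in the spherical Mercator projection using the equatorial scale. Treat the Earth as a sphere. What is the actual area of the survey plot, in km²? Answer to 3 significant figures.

Mercator is conformal, so the point scale is isotropic: h = k = sec φ = 1/cos φ.
Areal scale = k² = sec²φ = 1/cos²(51°) = 1/0.6293² = 2.525.
True area = apparent / (areal scale) = 159000 / 2.525 ≈ 63000 km².

63000 km²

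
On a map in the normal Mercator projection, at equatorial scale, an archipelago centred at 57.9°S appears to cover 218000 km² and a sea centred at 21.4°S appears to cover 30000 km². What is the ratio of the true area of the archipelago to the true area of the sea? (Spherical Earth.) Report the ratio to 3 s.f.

On Mercator the areal scale is sec²φ, so true area = apparent × cos²φ.
True area of archipelago: 218000 × cos²(57.9°) = 218000 × 0.2824 = 61560 km².
True area of sea: 30000 × cos²(21.4°) = 30000 × 0.8669 = 26010 km².
Ratio = 61560 / 26010 ≈ 2.37.

2.37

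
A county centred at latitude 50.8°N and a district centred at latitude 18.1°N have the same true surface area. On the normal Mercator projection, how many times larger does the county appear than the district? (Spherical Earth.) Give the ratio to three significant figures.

Mercator is conformal with k = sec φ, so areal scale = k² = sec²φ.
At 50.8°: sec²(50.8°) = 1/0.6320² = 2.503.
At 18.1°: sec²(18.1°) = 1/0.9505² = 1.107.
Ratio = 2.503/1.107 = cos²(18.1°)/cos²(50.8°) ≈ 2.26.

2.26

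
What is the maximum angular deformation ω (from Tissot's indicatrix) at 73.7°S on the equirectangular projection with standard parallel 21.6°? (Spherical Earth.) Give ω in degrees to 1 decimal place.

64.9°

The equidistant cylindrical projection with φ₀ = 21.6° has h = 1 (meridians true) and k = cos φ₀ / cos φ along parallels.
At 73.7°: h = 1.000, k = 3.313; principal scales a = 3.313, b = 1.000.
sin(ω/2) = (a − b)/(a + b) = 2.313/4.313 = 0.5363, so ω = 2 arcsin(0.5363) ≈ 64.9°.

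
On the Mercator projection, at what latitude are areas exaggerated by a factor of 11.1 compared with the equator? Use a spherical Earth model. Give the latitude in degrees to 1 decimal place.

72.5°

Mercator areal scale is sec²φ.
sec²φ = 11.1  ⇒  cos²φ = 0.09009  ⇒  cos φ = 0.3002.
φ = arccos(0.3002) ≈ 72.5°.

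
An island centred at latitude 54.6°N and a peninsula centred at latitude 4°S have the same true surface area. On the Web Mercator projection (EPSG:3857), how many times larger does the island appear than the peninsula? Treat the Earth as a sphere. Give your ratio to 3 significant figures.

Mercator areal scale is sec²φ.
At 54.6°: sec²(54.6°) = 1/0.5793² = 2.980.
At 4°: sec²(4°) = 1/0.9976² = 1.005.
Ratio = 2.980/1.005 = cos²(4°)/cos²(54.6°) ≈ 2.97.

2.97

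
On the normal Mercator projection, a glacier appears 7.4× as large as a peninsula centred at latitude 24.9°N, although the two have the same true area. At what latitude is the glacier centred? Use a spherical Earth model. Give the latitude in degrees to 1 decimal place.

For equal true areas on Mercator, apparent areas scale as sec²φ, so the ratio is cos²φ₂ / cos²φ₁.
cos²φ₂ / cos²φ₁ = 7.4  ⇒  cos φ₁ = cos 24.9° / √7.4 = 0.9070/2.720 = 0.3334.
φ₁ = arccos(0.3334) ≈ 70.5°.

70.5°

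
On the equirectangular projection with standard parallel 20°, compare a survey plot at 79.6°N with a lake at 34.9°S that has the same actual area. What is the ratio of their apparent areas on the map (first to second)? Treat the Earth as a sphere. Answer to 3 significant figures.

In the equirectangular projection with standard parallel φ₀ = 20° (x = Rλ cos φ₀, y = Rφ), meridians are true-scale (h = 1) and the parallel scale is k = cos φ₀ / cos φ.
Areal scale at 79.6°: h·k = 1.000 × 5.206 = 5.206.
Areal scale at 34.9°: h·k = 1.000 × 1.146 = 1.146.
Ratio = 5.206/1.146 ≈ 4.54.

4.54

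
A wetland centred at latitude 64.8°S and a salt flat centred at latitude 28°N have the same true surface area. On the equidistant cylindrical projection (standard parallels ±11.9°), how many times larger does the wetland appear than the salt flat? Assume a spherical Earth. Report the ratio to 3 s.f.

2.07

In the equirectangular projection with standard parallel φ₀ = 11.9° (x = Rλ cos φ₀, y = Rφ), meridians are true-scale (h = 1) and the parallel scale is k = cos φ₀ / cos φ.
Areal scale at 64.8°: h·k = 1.000 × 2.298 = 2.298.
Areal scale at 28°: h·k = 1.000 × 1.108 = 1.108.
Ratio = 2.298/1.108 ≈ 2.07.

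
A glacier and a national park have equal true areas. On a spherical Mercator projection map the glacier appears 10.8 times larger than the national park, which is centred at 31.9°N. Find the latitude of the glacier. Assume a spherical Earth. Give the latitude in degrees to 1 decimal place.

For equal true areas on Mercator, apparent areas scale as sec²φ, so the ratio is cos²φ₂ / cos²φ₁.
cos²φ₂ / cos²φ₁ = 10.8  ⇒  cos φ₁ = cos 31.9° / √10.8 = 0.8490/3.286 = 0.2583.
φ₁ = arccos(0.2583) ≈ 75.0°.

75.0°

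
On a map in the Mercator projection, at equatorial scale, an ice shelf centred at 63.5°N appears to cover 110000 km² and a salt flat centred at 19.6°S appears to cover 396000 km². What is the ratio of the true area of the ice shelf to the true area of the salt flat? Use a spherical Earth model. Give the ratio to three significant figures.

0.0623

Mercator's areal exaggeration is sec²φ; hence true area = (apparent area) · cos²φ.
True area of ice shelf: 110000 × cos²(63.5°) = 110000 × 0.1991 = 21900 km².
True area of salt flat: 396000 × cos²(19.6°) = 396000 × 0.8875 = 351400 km².
Ratio = 21900 / 351400 ≈ 0.0623.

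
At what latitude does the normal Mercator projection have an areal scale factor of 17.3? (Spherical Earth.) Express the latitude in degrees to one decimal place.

Mercator areal scale is sec²φ.
sec²φ = 17.3  ⇒  cos²φ = 0.05780  ⇒  cos φ = 0.2404.
φ = arccos(0.2404) ≈ 76.1°.

76.1°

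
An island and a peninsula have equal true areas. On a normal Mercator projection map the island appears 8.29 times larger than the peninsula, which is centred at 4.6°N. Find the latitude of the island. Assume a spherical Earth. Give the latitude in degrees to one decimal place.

For equal true areas on Mercator, apparent areas scale as sec²φ, so the ratio is cos²φ₂ / cos²φ₁.
cos²φ₂ / cos²φ₁ = 8.29  ⇒  cos φ₁ = cos 4.6° / √8.29 = 0.9968/2.879 = 0.3462.
φ₁ = arccos(0.3462) ≈ 69.7°.

69.7°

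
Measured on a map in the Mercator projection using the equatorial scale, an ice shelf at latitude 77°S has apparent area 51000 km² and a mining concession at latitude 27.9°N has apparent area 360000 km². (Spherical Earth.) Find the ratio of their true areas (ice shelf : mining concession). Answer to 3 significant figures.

0.00918

Mercator's areal exaggeration is sec²φ; hence true area = (apparent area) · cos²φ.
True area of ice shelf: 51000 × cos²(77°) = 51000 × 0.05060 = 2581 km².
True area of mining concession: 360000 × cos²(27.9°) = 360000 × 0.7810 = 281200 km².
Ratio = 2581 / 281200 ≈ 0.00918.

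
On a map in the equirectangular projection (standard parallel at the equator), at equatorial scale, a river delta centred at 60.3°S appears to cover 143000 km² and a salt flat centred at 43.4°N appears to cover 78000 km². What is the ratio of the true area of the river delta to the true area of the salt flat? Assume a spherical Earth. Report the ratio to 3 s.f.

1.25

On the plate carrée, areal scale = h·k = 1 × sec φ, so true area = apparent × cos φ.
True area of river delta: 143000 × cos(60.3°) = 143000 × 0.4955 = 70850 km².
True area of salt flat: 78000 × cos(43.4°) = 78000 × 0.7266 = 56670 km².
Ratio = 70850 / 56670 ≈ 1.25.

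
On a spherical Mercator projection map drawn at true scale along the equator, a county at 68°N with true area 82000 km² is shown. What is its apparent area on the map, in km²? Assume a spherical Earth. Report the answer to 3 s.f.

584000 km²

For Mercator, h = k = sec φ (a conformal cylindrical projection has a single point scale, 1/cos φ).
Areal scale = k² = sec²φ = 1/cos²(68°) = 1/0.3746² = 7.126.
Apparent area = 82000 × 7.126 ≈ 584000 km².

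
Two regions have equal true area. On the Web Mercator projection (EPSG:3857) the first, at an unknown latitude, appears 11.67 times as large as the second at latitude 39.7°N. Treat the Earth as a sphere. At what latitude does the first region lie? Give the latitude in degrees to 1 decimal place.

Mercator areal scale is sec²φ, so apparent-area ratio = sec²φ₁ / sec²φ₂ = cos²φ₂ / cos²φ₁.
cos²φ₂ / cos²φ₁ = 11.67  ⇒  cos φ₁ = cos 39.7° / √11.67 = 0.7694/3.416 = 0.2252.
φ₁ = arccos(0.2252) ≈ 77.0°.

77.0°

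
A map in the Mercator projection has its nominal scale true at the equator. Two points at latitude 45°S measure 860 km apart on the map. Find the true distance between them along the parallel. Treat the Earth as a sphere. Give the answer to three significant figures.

For Mercator, h = k = sec φ (a conformal cylindrical projection has a single point scale, 1/cos φ).
Along the parallel at 45°, map distances are exaggerated by k = sec 45° = 1.414.
True distance = 860 / 1.414 = 860 × cos 45° ≈ 608 km.

608 km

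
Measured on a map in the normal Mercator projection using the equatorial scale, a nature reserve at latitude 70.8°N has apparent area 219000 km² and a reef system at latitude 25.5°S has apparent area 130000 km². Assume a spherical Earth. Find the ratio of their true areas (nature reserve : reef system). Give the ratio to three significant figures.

Since Mercator area scale is 1/cos²φ, the true area equals the apparent area multiplied by cos²φ.
True area of nature reserve: 219000 × cos²(70.8°) = 219000 × 0.1082 = 23690 km².
True area of reef system: 130000 × cos²(25.5°) = 130000 × 0.8147 = 105900 km².
Ratio = 23690 / 105900 ≈ 0.224.

0.224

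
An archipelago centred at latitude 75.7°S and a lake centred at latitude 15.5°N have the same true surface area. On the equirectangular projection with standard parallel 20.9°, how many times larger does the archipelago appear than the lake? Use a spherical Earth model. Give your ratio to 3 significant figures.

3.90

In the equirectangular projection with standard parallel φ₀ = 20.9° (x = Rλ cos φ₀, y = Rφ), meridians are true-scale (h = 1) and the parallel scale is k = cos φ₀ / cos φ.
Areal scale at 75.7°: h·k = 1.000 × 3.782 = 3.782.
Areal scale at 15.5°: h·k = 1.000 × 0.9695 = 0.9695.
Ratio = 3.782/0.9695 ≈ 3.90.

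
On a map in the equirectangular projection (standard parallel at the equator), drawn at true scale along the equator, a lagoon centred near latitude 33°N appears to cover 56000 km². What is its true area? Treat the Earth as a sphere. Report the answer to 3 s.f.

47000 km²

For the equirectangular projection with φ₀ = 0 (plate carrée), h = 1 along meridians and k = sec φ along parallels.
Areal scale = h·k = 1 × sec φ; at 33°, h = 1.000, k = 1.192, so h·k = 1.192.
True area = apparent / (areal scale) = 56000 / 1.192 ≈ 47000 km².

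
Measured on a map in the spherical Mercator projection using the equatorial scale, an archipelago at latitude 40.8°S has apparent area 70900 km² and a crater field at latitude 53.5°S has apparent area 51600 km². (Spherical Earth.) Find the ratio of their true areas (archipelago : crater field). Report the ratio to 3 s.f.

Mercator's areal exaggeration is sec²φ; hence true area = (apparent area) · cos²φ.
True area of archipelago: 70900 × cos²(40.8°) = 70900 × 0.5730 = 40630 km².
True area of crater field: 51600 × cos²(53.5°) = 51600 × 0.3538 = 18260 km².
Ratio = 40630 / 18260 ≈ 2.23.

2.23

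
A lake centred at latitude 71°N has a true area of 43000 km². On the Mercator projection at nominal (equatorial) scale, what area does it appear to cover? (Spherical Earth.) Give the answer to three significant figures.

406000 km²

Mercator is conformal, so the point scale is isotropic: h = k = sec φ = 1/cos φ.
Areal scale = k² = sec²φ = 1/cos²(71°) = 1/0.3256² = 9.434.
Apparent area = 43000 × 9.434 ≈ 406000 km².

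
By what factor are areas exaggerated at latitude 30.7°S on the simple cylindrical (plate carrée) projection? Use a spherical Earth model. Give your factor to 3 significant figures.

Plate carrée maps x = Rλ, y = Rφ. The meridian scale is h = 1 and the parallel scale is k = 1/cos φ = sec φ.
Areal scale = h·k = 1 × sec φ; at 30.7°, h = 1.000, k = 1.163, so h·k = 1.163.

1.16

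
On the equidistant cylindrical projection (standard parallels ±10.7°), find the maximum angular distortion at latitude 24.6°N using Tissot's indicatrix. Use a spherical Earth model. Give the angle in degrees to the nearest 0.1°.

4.4°

In the equirectangular projection with standard parallel φ₀ = 10.7° (x = Rλ cos φ₀, y = Rφ), meridians are true-scale (h = 1) and the parallel scale is k = cos φ₀ / cos φ.
At 24.6°: h = 1.000, k = 1.081; principal scales a = 1.081, b = 1.000.
sin(ω/2) = (a − b)/(a + b) = 0.08070/2.081 = 0.03879, so ω = 2 arcsin(0.03879) ≈ 4.4°.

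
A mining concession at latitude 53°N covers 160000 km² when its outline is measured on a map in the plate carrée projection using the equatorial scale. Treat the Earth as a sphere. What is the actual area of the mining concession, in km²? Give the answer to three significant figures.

96300 km²

For the equirectangular projection with φ₀ = 0 (plate carrée), h = 1 along meridians and k = sec φ along parallels.
Areal scale = h·k = 1 × sec φ; at 53°, h = 1.000, k = 1.662, so h·k = 1.662.
True area = apparent / (areal scale) = 160000 / 1.662 ≈ 96300 km².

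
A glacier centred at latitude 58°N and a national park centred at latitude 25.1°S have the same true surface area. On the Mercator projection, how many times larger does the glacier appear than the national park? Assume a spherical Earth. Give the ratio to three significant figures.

Mercator areal scale is sec²φ.
At 58°: sec²(58°) = 1/0.5299² = 3.561.
At 25.1°: sec²(25.1°) = 1/0.9056² = 1.219.
Ratio = 3.561/1.219 = cos²(25.1°)/cos²(58°) ≈ 2.92.

2.92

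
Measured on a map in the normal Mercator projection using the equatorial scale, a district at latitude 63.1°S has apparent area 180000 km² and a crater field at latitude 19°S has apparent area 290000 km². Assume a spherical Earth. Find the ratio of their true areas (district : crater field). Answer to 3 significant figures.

0.142

On Mercator the areal scale is sec²φ, so true area = apparent × cos²φ.
True area of district: 180000 × cos²(63.1°) = 180000 × 0.2047 = 36850 km².
True area of crater field: 290000 × cos²(19°) = 290000 × 0.8940 = 259300 km².
Ratio = 36850 / 259300 ≈ 0.142.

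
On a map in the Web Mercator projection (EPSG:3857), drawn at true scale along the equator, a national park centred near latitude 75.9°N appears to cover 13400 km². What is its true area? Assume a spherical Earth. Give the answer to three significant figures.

795 km²

The Mercator projection is conformal; its linear scale factor is the same in every direction and equals sec φ = 1/cos φ.
Areal scale = k² = sec²φ = 1/cos²(75.9°) = 1/0.2436² = 16.85.
True area = apparent / (areal scale) = 13400 / 16.85 ≈ 795 km².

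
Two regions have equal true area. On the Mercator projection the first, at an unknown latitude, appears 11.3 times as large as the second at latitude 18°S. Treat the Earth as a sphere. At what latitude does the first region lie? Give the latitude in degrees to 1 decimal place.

73.6°

For equal true areas on Mercator, apparent areas scale as sec²φ, so the ratio is cos²φ₂ / cos²φ₁.
cos²φ₂ / cos²φ₁ = 11.3  ⇒  cos φ₁ = cos 18° / √11.3 = 0.9511/3.362 = 0.2829.
φ₁ = arccos(0.2829) ≈ 73.6°.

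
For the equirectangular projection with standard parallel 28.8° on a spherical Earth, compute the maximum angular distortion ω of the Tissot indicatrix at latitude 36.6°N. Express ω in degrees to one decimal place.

With standard parallel φ₀ = 28.8°, the equirectangular projection gives x = Rλ cos φ₀, y = Rφ, so h = 1 and k = cos 28.8° / cos φ.
At 36.6°: h = 1.000, k = 1.092; principal scales a = 1.092, b = 1.000.
sin(ω/2) = (a − b)/(a + b) = 0.09154/2.092 = 0.04377, so ω = 2 arcsin(0.04377) ≈ 5.0°.

5.0°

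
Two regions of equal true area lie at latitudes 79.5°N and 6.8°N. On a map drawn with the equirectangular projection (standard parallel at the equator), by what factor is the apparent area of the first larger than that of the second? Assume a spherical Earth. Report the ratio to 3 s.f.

5.45

In the plate carrée (x = Rλ, y = Rφ), meridians are true-scale (h = 1) and parallels are stretched by k = sec φ.
Areal scale at 79.5°: h·k = 1.000 × 5.487 = 5.487.
Areal scale at 6.8°: h·k = 1.000 × 1.007 = 1.007.
Ratio = 5.487/1.007 ≈ 5.45.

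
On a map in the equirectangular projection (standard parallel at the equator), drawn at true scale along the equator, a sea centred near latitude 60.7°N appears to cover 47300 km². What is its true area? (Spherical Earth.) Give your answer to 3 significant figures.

In the plate carrée (x = Rλ, y = Rφ), meridians are true-scale (h = 1) and parallels are stretched by k = sec φ.
Areal scale = h·k = 1 × sec φ; at 60.7°, h = 1.000, k = 2.043, so h·k = 2.043.
True area = apparent / (areal scale) = 47300 / 2.043 ≈ 23100 km².

23100 km²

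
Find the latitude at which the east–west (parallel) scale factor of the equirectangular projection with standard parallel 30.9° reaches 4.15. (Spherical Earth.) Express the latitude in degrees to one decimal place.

78.1°

With standard parallel φ₀ = 30.9°, the equirectangular projection gives x = Rλ cos φ₀, y = Rφ, so h = 1 and k = cos 30.9° / cos φ.
k = cos φ₀ / cos φ = 4.15  ⇒  cos φ = cos 30.9° / 4.15 = 0.2068.
φ = arccos(0.2068) ≈ 78.1°.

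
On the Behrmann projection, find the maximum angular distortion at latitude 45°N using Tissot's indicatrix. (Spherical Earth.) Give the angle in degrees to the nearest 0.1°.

The Behrmann projection is cylindrical equal-area with φ₀ = 30°. Cylindrical equal-area (φ₀ = 30°): h = cos φ / cos 30° along meridians, k = cos 30° / cos φ along parallels; h·k = 1.
At 45°: h = 0.8165, k = 1.225; principal scales a = 1.225, b = 0.8165.
sin(ω/2) = (a − b)/(a + b) = 0.4082/2.041 = 0.2000, so ω = 2 arcsin(0.2000) ≈ 23.1°.

23.1°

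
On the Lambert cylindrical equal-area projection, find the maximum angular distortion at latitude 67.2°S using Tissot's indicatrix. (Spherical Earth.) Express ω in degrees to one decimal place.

95.3°

The Lambert cylindrical equal-area projection is the cylindrical equal-area projection with its standard parallel at the equator (φ₀ = 0). For cylindrical equal-area with standard parallel φ₀, h = cos φ / cos φ₀ and k = cos φ₀ / cos φ, so h·k = 1.
At 67.2°: h = 0.3875, k = 2.581; principal scales a = 2.581, b = 0.3875.
sin(ω/2) = (a − b)/(a + b) = 2.193/2.968 = 0.7389, so ω = 2 arcsin(0.7389) ≈ 95.3°.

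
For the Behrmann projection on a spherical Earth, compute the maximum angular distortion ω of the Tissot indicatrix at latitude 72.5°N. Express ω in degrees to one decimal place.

The Behrmann projection is cylindrical equal-area with φ₀ = 30°. A cylindrical equal-area projection with standard parallel φ₀ has meridian scale h = cos φ / cos φ₀ and parallel scale k = cos φ₀ / cos φ (so areas are preserved, h·k = 1).
At 72.5°: h = 0.3472, k = 2.880; principal scales a = 2.880, b = 0.3472.
sin(ω/2) = (a − b)/(a + b) = 2.533/3.227 = 0.7848, so ω = 2 arcsin(0.7848) ≈ 103.4°.

103.4°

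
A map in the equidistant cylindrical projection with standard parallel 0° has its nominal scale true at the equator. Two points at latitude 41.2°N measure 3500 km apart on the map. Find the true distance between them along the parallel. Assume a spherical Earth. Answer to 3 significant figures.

2630 km

For the equirectangular projection with φ₀ = 0 (plate carrée), h = 1 along meridians and k = sec φ along parallels.
Along the parallel at 41.2°, map distances are exaggerated by k = sec 41.2° = 1.329.
True distance = 3500 / 1.329 = 3500 × cos 41.2° ≈ 2630 km.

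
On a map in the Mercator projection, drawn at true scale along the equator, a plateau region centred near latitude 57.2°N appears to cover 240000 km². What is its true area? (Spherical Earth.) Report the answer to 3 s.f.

For Mercator, h = k = sec φ (a conformal cylindrical projection has a single point scale, 1/cos φ).
Areal scale = k² = sec²φ = 1/cos²(57.2°) = 1/0.5417² = 3.408.
True area = apparent / (areal scale) = 240000 / 3.408 ≈ 70400 km².

70400 km²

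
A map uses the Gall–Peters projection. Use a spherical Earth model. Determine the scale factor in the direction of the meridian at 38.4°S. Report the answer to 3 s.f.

1.11

The Gall–Peters projection is cylindrical equal-area with φ₀ = 45°. For cylindrical equal-area with standard parallel φ₀, h = cos φ / cos φ₀ and k = cos φ₀ / cos φ, so h·k = 1.
h = cos 38.4° / cos 45° = 0.7837/0.7071 = 1.108.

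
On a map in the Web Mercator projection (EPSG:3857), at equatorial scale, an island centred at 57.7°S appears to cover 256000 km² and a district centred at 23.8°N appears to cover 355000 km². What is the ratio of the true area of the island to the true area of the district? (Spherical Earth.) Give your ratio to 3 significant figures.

0.246

On Mercator the areal scale is sec²φ, so true area = apparent × cos²φ.
True area of island: 256000 × cos²(57.7°) = 256000 × 0.2855 = 73100 km².
True area of district: 355000 × cos²(23.8°) = 355000 × 0.8372 = 297200 km².
Ratio = 73100 / 297200 ≈ 0.246.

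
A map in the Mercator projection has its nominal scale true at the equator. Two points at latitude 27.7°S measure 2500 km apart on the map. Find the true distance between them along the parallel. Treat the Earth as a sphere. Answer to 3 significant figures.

For Mercator, h = k = sec φ (a conformal cylindrical projection has a single point scale, 1/cos φ).
Along the parallel at 27.7°, map distances are exaggerated by k = sec 27.7° = 1.129.
True distance = 2500 / 1.129 = 2500 × cos 27.7° ≈ 2210 km.

2210 km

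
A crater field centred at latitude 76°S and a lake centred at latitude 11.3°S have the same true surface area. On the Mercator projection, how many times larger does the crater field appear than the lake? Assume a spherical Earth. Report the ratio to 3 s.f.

Mercator is conformal with k = sec φ, so areal scale = k² = sec²φ.
At 76°: sec²(76°) = 1/0.2419² = 17.09.
At 11.3°: sec²(11.3°) = 1/0.9806² = 1.040.
Ratio = 17.09/1.040 = cos²(11.3°)/cos²(76°) ≈ 16.4.

16.4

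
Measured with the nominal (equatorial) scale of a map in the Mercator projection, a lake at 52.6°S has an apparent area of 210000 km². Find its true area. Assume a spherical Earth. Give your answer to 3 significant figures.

77500 km²

The Mercator projection is conformal; its linear scale factor is the same in every direction and equals sec φ = 1/cos φ.
Areal scale = k² = sec²φ = 1/cos²(52.6°) = 1/0.6074² = 2.711.
True area = apparent / (areal scale) = 210000 / 2.711 ≈ 77500 km².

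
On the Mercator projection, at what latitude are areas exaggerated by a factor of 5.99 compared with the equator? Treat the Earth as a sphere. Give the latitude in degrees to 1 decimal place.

Mercator areal scale is sec²φ.
sec²φ = 5.99  ⇒  cos²φ = 0.1669  ⇒  cos φ = 0.4086.
φ = arccos(0.4086) ≈ 65.9°.

65.9°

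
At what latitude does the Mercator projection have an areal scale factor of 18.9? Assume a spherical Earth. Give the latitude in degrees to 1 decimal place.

76.7°

Mercator areal scale is sec²φ.
sec²φ = 18.9  ⇒  cos²φ = 0.05291  ⇒  cos φ = 0.2300.
φ = arccos(0.2300) ≈ 76.7°.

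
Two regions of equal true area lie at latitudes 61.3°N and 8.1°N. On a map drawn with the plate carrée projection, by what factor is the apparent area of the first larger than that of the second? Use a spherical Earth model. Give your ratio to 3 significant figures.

2.06

For the equirectangular projection with φ₀ = 0 (plate carrée), h = 1 along meridians and k = sec φ along parallels.
Areal scale at 61.3°: h·k = 1.000 × 2.082 = 2.082.
Areal scale at 8.1°: h·k = 1.000 × 1.010 = 1.010.
Ratio = 2.082/1.010 ≈ 2.06.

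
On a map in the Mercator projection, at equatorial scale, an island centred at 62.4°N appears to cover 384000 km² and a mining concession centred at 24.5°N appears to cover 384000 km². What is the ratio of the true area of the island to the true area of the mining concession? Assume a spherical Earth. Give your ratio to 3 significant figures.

0.259

Since Mercator area scale is 1/cos²φ, the true area equals the apparent area multiplied by cos²φ.
True area of island: 384000 × cos²(62.4°) = 384000 × 0.2146 = 82420 km².
True area of mining concession: 384000 × cos²(24.5°) = 384000 × 0.8280 = 318000 km².
Ratio = 82420 / 318000 ≈ 0.259.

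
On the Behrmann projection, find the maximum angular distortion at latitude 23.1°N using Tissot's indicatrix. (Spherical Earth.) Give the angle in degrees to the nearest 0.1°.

Behrmann is a cylindrical equal-area projection with standard parallels at ±30°. A cylindrical equal-area projection with standard parallel φ₀ has meridian scale h = cos φ / cos φ₀ and parallel scale k = cos φ₀ / cos φ (so areas are preserved, h·k = 1).
At 23.1°: h = 1.062, k = 0.9415; principal scales a = 1.062, b = 0.9415.
sin(ω/2) = (a − b)/(a + b) = 0.1206/2.004 = 0.06019, so ω = 2 arcsin(0.06019) ≈ 6.9°.

6.9°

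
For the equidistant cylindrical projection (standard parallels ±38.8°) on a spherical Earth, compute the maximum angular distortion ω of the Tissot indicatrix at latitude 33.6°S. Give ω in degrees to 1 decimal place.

3.8°

The equidistant cylindrical projection with φ₀ = 38.8° has h = 1 (meridians true) and k = cos φ₀ / cos φ along parallels.
At 33.6°: h = 1.000, k = 0.9357; principal scales a = 1.000, b = 0.9357.
sin(ω/2) = (a − b)/(a + b) = 0.06433/1.936 = 0.03323, so ω = 2 arcsin(0.03323) ≈ 3.8°.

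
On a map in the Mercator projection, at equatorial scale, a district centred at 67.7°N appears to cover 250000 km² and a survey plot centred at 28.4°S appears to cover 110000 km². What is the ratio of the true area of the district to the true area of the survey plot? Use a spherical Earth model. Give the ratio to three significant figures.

Since Mercator area scale is 1/cos²φ, the true area equals the apparent area multiplied by cos²φ.
True area of district: 250000 × cos²(67.7°) = 250000 × 0.1440 = 36000 km².
True area of survey plot: 110000 × cos²(28.4°) = 110000 × 0.7738 = 85120 km².
Ratio = 36000 / 85120 ≈ 0.423.

0.423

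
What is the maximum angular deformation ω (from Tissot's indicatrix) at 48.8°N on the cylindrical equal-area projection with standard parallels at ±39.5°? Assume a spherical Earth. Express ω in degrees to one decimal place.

Cylindrical equal-area (φ₀ = 39.5°): h = cos φ / cos 39.5° along meridians, k = cos 39.5° / cos φ along parallels; h·k = 1.
At 48.8°: h = 0.8536, k = 1.171; principal scales a = 1.171, b = 0.8536.
sin(ω/2) = (a − b)/(a + b) = 0.3178/2.025 = 0.1569, so ω = 2 arcsin(0.1569) ≈ 18.1°.

18.1°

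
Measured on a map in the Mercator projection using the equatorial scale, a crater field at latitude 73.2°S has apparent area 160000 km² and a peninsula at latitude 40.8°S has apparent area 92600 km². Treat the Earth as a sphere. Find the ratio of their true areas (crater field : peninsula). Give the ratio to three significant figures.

Since Mercator area scale is 1/cos²φ, the true area equals the apparent area multiplied by cos²φ.
True area of crater field: 160000 × cos²(73.2°) = 160000 × 0.08354 = 13370 km².
True area of peninsula: 92600 × cos²(40.8°) = 92600 × 0.5730 = 53060 km².
Ratio = 13370 / 53060 ≈ 0.252.

0.252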